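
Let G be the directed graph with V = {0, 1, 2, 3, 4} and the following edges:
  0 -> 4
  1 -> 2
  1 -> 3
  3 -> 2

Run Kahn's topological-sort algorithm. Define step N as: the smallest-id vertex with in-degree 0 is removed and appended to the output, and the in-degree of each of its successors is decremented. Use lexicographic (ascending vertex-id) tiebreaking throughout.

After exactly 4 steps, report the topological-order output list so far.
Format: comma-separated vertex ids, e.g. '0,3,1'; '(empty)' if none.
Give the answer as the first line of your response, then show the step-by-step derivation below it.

0,1,3,2

step 1: output 0; order=[0]; indeg=(0,0,2,1,0)
step 2: output 1; order=[0,1]; indeg=(0,0,1,0,0)
step 3: output 3; order=[0,1,3]; indeg=(0,0,0,0,0)
step 4: output 2; order=[0,1,3,2]; indeg=(0,0,0,0,0)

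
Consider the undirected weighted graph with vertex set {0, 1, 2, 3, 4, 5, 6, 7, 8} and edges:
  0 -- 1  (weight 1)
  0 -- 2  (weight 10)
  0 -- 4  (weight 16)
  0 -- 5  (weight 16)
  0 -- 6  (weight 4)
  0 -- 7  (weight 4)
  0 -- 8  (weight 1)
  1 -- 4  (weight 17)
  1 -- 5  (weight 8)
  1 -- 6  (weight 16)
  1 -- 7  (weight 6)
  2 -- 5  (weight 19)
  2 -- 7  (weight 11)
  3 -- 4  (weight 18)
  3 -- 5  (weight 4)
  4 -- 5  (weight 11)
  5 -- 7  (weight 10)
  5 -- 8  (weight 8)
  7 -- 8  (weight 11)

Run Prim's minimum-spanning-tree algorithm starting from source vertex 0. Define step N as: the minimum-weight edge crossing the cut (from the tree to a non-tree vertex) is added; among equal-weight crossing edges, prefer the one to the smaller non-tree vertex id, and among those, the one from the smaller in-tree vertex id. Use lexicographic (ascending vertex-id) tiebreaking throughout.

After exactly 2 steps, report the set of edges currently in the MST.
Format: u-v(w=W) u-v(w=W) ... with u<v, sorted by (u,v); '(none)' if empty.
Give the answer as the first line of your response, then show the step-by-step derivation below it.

0-1(w=1) 0-8(w=1)

step 1: add edge 0-1 (w=1); MST = {0-1(w=1)}
step 2: add edge 0-8 (w=1); MST = {0-1(w=1) 0-8(w=1)}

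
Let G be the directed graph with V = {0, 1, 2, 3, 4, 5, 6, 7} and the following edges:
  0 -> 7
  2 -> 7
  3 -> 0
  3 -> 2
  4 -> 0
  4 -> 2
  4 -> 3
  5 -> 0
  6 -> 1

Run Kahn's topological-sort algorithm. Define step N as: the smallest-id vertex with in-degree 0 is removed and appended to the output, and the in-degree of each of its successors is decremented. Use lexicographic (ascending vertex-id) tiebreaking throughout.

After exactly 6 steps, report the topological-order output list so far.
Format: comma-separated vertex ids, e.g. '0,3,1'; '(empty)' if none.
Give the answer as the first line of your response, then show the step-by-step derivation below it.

4,3,2,5,0,6

step 1: output 4; order=[4]; indeg=(2,1,1,0,0,0,0,2)
step 2: output 3; order=[4,3]; indeg=(1,1,0,0,0,0,0,2)
step 3: output 2; order=[4,3,2]; indeg=(1,1,0,0,0,0,0,1)
step 4: output 5; order=[4,3,2,5]; indeg=(0,1,0,0,0,0,0,1)
step 5: output 0; order=[4,3,2,5,0]; indeg=(0,1,0,0,0,0,0,0)
step 6: output 6; order=[4,3,2,5,0,6]; indeg=(0,0,0,0,0,0,0,0)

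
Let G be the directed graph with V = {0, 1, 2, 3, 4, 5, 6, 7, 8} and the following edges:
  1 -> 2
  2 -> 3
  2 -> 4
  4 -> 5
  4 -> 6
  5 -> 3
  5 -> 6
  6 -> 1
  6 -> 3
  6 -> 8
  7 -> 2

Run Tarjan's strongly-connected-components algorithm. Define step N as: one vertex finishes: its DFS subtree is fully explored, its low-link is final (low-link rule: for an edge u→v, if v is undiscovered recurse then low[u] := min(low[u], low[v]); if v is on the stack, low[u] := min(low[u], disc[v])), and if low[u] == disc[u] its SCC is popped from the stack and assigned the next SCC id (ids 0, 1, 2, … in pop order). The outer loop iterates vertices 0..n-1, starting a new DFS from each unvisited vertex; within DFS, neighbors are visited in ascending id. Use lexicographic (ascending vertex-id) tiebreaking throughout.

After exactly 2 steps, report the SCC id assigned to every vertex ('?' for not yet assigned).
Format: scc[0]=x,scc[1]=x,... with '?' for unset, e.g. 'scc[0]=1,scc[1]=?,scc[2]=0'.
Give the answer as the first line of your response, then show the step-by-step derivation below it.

scc[0]=0,scc[1]=?,scc[2]=?,scc[3]=1,scc[4]=?,scc[5]=?,scc[6]=?,scc[7]=?,scc[8]=?

step 1: low=(low[0]=0,low[1]=?,low[2]=?,low[3]=?,low[4]=?,low[5]=?,low[6]=?,low[7]=?,low[8]=?); scc=(scc[0]=0,scc[1]=?,scc[2]=?,scc[3]=?,scc[4]=?,scc[5]=?,scc[6]=?,scc[7]=?,scc[8]=?)
step 2: low=(low[0]=0,low[1]=1,low[2]=2,low[3]=3,low[4]=?,low[5]=?,low[6]=?,low[7]=?,low[8]=?); scc=(scc[0]=0,scc[1]=?,scc[2]=?,scc[3]=1,scc[4]=?,scc[5]=?,scc[6]=?,scc[7]=?,scc[8]=?)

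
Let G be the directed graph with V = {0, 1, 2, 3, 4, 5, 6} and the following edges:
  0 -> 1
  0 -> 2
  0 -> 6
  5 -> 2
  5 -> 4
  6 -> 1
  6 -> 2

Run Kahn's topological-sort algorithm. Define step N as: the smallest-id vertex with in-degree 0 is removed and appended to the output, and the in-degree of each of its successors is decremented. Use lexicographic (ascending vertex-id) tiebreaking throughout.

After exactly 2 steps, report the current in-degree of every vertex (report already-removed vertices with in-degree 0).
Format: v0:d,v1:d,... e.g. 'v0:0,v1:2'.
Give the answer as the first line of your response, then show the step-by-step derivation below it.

v0:0,v1:1,v2:2,v3:0,v4:1,v5:0,v6:0

step 1: output 0; order=[0]; indeg=(0,1,2,0,1,0,0)
step 2: output 3; order=[0,3]; indeg=(0,1,2,0,1,0,0)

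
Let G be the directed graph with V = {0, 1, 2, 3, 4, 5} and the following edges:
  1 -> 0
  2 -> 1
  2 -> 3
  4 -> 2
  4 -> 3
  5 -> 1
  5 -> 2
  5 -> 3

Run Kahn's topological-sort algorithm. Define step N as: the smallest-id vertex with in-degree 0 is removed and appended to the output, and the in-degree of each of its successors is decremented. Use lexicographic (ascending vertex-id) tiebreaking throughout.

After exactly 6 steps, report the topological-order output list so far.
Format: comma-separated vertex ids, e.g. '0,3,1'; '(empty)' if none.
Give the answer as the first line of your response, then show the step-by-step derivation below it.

4,5,2,1,0,3

step 1: output 4; order=[4]; indeg=(1,2,1,2,0,0)
step 2: output 5; order=[4,5]; indeg=(1,1,0,1,0,0)
step 3: output 2; order=[4,5,2]; indeg=(1,0,0,0,0,0)
step 4: output 1; order=[4,5,2,1]; indeg=(0,0,0,0,0,0)
step 5: output 0; order=[4,5,2,1,0]; indeg=(0,0,0,0,0,0)
step 6: output 3; order=[4,5,2,1,0,3]; indeg=(0,0,0,0,0,0)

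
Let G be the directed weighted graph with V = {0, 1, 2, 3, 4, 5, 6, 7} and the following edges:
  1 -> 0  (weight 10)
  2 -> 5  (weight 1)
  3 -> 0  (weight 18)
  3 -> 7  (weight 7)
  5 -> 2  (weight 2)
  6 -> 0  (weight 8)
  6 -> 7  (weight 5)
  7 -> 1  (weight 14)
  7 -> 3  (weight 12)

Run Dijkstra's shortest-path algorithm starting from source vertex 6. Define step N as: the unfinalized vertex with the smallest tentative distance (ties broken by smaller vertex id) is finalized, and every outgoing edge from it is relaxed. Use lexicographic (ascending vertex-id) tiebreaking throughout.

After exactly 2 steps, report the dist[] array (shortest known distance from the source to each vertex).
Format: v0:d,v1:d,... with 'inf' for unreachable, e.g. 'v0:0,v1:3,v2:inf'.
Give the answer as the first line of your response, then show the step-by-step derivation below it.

v0:8,v1:19,v2:inf,v3:17,v4:inf,v5:inf,v6:0,v7:5

step 1: dist = v0:8,v1:inf,v2:inf,v3:inf,v4:inf,v5:inf,v6:0,v7:5
step 2: dist = v0:8,v1:19,v2:inf,v3:17,v4:inf,v5:inf,v6:0,v7:5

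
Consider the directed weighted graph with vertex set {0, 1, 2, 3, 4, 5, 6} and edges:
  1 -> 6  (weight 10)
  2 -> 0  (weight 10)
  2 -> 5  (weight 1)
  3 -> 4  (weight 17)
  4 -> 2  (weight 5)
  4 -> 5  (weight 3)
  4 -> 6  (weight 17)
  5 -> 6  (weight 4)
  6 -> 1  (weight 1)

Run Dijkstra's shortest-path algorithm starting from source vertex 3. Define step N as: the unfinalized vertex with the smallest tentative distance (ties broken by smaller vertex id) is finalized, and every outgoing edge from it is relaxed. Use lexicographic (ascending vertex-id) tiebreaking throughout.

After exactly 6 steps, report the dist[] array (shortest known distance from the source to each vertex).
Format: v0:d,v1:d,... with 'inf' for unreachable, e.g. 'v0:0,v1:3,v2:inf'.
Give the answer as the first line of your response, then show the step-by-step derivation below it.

v0:32,v1:25,v2:22,v3:0,v4:17,v5:20,v6:24

step 1: dist = v0:inf,v1:inf,v2:inf,v3:0,v4:17,v5:inf,v6:inf
step 2: dist = v0:inf,v1:inf,v2:22,v3:0,v4:17,v5:20,v6:34
step 3: dist = v0:inf,v1:inf,v2:22,v3:0,v4:17,v5:20,v6:24
step 4: dist = v0:32,v1:inf,v2:22,v3:0,v4:17,v5:20,v6:24
step 5: dist = v0:32,v1:25,v2:22,v3:0,v4:17,v5:20,v6:24
step 6: dist = v0:32,v1:25,v2:22,v3:0,v4:17,v5:20,v6:24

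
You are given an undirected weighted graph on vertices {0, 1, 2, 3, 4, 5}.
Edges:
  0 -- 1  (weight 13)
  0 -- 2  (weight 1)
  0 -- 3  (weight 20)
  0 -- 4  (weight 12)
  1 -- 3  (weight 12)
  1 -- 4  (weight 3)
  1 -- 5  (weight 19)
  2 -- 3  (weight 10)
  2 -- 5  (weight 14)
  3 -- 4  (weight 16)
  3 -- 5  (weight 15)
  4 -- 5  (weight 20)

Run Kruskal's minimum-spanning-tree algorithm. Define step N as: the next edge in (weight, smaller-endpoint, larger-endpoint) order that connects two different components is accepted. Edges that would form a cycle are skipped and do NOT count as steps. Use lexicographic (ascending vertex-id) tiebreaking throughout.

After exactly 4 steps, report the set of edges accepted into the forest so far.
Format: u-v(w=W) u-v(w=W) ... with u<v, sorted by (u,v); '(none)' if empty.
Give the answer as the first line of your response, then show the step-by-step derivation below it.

0-2(w=1) 0-4(w=12) 1-4(w=3) 2-3(w=10)

step 1: add edge 0-2 (w=1); MST = {0-2(w=1)}
step 2: add edge 1-4 (w=3); MST = {0-2(w=1) 1-4(w=3)}
step 3: add edge 2-3 (w=10); MST = {0-2(w=1) 1-4(w=3) 2-3(w=10)}
step 4: add edge 0-4 (w=12); MST = {0-2(w=1) 0-4(w=12) 1-4(w=3) 2-3(w=10)}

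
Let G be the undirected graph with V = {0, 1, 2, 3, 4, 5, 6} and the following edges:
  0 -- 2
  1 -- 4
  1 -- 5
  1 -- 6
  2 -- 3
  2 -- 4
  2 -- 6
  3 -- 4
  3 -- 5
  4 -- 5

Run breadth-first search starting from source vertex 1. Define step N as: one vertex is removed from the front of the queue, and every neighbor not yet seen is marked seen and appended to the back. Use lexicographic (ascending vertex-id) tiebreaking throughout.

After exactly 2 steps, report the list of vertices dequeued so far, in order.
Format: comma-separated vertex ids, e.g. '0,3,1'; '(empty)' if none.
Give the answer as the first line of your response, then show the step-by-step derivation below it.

1,4

step 1: dequeue 1; queue=[4,5,6]; order=1
step 2: dequeue 4; queue=[5,6,2,3]; order=1,4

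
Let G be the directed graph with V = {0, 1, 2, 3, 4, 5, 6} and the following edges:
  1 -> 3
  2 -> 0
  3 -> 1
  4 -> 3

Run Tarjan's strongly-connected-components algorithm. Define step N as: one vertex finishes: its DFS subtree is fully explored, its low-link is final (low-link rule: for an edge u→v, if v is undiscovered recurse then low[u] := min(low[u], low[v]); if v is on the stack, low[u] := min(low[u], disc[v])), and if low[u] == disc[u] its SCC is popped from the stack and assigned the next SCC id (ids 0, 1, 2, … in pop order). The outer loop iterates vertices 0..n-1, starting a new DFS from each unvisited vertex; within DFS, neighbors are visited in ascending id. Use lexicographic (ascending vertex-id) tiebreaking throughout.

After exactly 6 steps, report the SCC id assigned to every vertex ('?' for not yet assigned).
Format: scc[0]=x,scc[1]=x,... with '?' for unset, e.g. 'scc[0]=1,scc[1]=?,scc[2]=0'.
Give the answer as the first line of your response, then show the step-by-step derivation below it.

scc[0]=0,scc[1]=1,scc[2]=2,scc[3]=1,scc[4]=3,scc[5]=4,scc[6]=?

step 1: low=(low[0]=0,low[1]=?,low[2]=?,low[3]=?,low[4]=?,low[5]=?,low[6]=?); scc=(scc[0]=0,scc[1]=?,scc[2]=?,scc[3]=?,scc[4]=?,scc[5]=?,scc[6]=?)
step 2: low=(low[0]=0,low[1]=1,low[2]=?,low[3]=1,low[4]=?,low[5]=?,low[6]=?); scc=(scc[0]=0,scc[1]=?,scc[2]=?,scc[3]=?,scc[4]=?,scc[5]=?,scc[6]=?)
step 3: low=(low[0]=0,low[1]=1,low[2]=?,low[3]=1,low[4]=?,low[5]=?,low[6]=?); scc=(scc[0]=0,scc[1]=1,scc[2]=?,scc[3]=1,scc[4]=?,scc[5]=?,scc[6]=?)
step 4: low=(low[0]=0,low[1]=1,low[2]=3,low[3]=1,low[4]=?,low[5]=?,low[6]=?); scc=(scc[0]=0,scc[1]=1,scc[2]=2,scc[3]=1,scc[4]=?,scc[5]=?,scc[6]=?)
step 5: low=(low[0]=0,low[1]=1,low[2]=3,low[3]=1,low[4]=4,low[5]=?,low[6]=?); scc=(scc[0]=0,scc[1]=1,scc[2]=2,scc[3]=1,scc[4]=3,scc[5]=?,scc[6]=?)
step 6: low=(low[0]=0,low[1]=1,low[2]=3,low[3]=1,low[4]=4,low[5]=5,low[6]=?); scc=(scc[0]=0,scc[1]=1,scc[2]=2,scc[3]=1,scc[4]=3,scc[5]=4,scc[6]=?)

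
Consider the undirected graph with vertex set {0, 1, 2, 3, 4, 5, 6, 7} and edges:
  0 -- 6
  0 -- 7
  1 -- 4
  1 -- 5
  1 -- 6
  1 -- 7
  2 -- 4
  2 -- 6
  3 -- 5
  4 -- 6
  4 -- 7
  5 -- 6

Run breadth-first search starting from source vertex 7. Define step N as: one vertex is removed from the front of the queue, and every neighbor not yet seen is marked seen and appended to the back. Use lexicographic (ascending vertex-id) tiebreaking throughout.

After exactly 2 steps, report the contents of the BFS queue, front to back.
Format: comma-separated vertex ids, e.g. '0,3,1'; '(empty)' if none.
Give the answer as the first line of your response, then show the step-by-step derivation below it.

1,4,6

step 1: dequeue 7; queue=[0,1,4]; order=7
step 2: dequeue 0; queue=[1,4,6]; order=7,0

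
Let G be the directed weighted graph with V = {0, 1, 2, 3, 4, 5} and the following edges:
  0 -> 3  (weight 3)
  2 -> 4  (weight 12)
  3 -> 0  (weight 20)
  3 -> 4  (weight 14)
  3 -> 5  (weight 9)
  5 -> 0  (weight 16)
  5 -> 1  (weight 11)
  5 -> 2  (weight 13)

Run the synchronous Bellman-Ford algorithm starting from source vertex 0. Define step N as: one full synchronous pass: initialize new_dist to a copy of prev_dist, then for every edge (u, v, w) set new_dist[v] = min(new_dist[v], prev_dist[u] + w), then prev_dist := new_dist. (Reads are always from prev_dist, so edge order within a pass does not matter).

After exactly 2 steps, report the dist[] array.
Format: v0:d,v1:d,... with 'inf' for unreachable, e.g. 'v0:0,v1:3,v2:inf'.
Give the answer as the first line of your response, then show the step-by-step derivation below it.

v0:0,v1:inf,v2:inf,v3:3,v4:17,v5:12

step 1: dist = v0:0,v1:inf,v2:inf,v3:3,v4:inf,v5:inf
step 2: dist = v0:0,v1:inf,v2:inf,v3:3,v4:17,v5:12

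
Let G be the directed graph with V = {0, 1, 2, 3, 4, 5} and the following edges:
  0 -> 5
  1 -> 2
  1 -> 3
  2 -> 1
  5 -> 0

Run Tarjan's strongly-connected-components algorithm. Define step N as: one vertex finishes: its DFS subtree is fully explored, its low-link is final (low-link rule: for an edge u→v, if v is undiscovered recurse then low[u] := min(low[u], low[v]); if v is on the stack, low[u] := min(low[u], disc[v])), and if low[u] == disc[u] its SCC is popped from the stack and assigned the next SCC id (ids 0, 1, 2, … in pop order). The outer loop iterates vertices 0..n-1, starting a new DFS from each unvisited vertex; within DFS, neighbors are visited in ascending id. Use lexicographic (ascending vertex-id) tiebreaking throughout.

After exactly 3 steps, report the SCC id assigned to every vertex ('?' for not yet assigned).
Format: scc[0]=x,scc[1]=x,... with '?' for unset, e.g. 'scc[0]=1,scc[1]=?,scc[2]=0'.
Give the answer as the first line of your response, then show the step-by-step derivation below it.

scc[0]=0,scc[1]=?,scc[2]=?,scc[3]=?,scc[4]=?,scc[5]=0

step 1: low=(low[0]=0,low[1]=?,low[2]=?,low[3]=?,low[4]=?,low[5]=0); scc=(scc[0]=?,scc[1]=?,scc[2]=?,scc[3]=?,scc[4]=?,scc[5]=?)
step 2: low=(low[0]=0,low[1]=?,low[2]=?,low[3]=?,low[4]=?,low[5]=0); scc=(scc[0]=0,scc[1]=?,scc[2]=?,scc[3]=?,scc[4]=?,scc[5]=0)
step 3: low=(low[0]=0,low[1]=2,low[2]=2,low[3]=?,low[4]=?,low[5]=0); scc=(scc[0]=0,scc[1]=?,scc[2]=?,scc[3]=?,scc[4]=?,scc[5]=0)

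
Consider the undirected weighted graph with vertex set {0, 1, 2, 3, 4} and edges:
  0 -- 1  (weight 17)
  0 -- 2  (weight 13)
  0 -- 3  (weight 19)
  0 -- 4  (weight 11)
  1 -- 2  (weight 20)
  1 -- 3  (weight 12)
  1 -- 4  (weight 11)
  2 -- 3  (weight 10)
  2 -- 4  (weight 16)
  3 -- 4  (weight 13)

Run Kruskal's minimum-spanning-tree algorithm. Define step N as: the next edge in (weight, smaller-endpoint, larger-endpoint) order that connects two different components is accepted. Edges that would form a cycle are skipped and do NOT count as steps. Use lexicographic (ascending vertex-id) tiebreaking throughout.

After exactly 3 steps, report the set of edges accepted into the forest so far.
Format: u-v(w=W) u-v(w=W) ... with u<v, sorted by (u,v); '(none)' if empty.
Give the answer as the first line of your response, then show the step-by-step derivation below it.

0-4(w=11) 1-4(w=11) 2-3(w=10)

step 1: add edge 2-3 (w=10); MST = {2-3(w=10)}
step 2: add edge 0-4 (w=11); MST = {0-4(w=11) 2-3(w=10)}
step 3: add edge 1-4 (w=11); MST = {0-4(w=11) 1-4(w=11) 2-3(w=10)}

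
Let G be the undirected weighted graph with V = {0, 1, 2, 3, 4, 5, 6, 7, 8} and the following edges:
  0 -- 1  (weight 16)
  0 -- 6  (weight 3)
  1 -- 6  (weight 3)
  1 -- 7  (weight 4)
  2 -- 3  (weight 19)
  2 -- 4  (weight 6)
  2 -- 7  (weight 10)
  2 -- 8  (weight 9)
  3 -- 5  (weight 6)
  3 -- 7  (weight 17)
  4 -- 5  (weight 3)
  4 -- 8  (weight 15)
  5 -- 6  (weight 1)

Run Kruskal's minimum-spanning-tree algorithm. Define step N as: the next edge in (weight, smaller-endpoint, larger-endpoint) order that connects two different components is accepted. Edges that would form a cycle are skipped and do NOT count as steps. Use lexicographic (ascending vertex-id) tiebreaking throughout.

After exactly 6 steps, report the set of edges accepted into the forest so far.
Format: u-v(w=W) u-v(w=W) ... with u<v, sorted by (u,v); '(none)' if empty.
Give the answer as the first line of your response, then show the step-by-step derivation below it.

0-6(w=3) 1-6(w=3) 1-7(w=4) 2-4(w=6) 4-5(w=3) 5-6(w=1)

step 1: add edge 5-6 (w=1); MST = {5-6(w=1)}
step 2: add edge 0-6 (w=3); MST = {0-6(w=3) 5-6(w=1)}
step 3: add edge 1-6 (w=3); MST = {0-6(w=3) 1-6(w=3) 5-6(w=1)}
step 4: add edge 4-5 (w=3); MST = {0-6(w=3) 1-6(w=3) 4-5(w=3) 5-6(w=1)}
step 5: add edge 1-7 (w=4); MST = {0-6(w=3) 1-6(w=3) 1-7(w=4) 4-5(w=3) 5-6(w=1)}
step 6: add edge 2-4 (w=6); MST = {0-6(w=3) 1-6(w=3) 1-7(w=4) 2-4(w=6) 4-5(w=3) 5-6(w=1)}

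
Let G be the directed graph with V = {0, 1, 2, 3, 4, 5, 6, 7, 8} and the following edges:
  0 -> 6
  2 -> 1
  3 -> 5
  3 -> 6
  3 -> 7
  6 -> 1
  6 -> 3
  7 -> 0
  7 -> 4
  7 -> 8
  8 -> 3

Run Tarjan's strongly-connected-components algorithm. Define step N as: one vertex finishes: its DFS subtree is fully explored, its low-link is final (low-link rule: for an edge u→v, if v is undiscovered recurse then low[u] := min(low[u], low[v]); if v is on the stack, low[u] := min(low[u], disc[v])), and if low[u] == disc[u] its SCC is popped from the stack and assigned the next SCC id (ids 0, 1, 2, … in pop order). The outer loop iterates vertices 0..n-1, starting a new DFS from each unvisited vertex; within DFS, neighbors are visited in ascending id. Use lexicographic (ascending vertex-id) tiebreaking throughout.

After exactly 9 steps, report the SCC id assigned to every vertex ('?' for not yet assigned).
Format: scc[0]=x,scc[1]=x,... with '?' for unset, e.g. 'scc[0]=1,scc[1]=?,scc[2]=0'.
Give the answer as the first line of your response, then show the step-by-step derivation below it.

scc[0]=3,scc[1]=0,scc[2]=4,scc[3]=3,scc[4]=2,scc[5]=1,scc[6]=3,scc[7]=3,scc[8]=3

step 1: low=(low[0]=0,low[1]=2,low[2]=?,low[3]=?,low[4]=?,low[5]=?,low[6]=1,low[7]=?,low[8]=?); scc=(scc[0]=?,scc[1]=0,scc[2]=?,scc[3]=?,scc[4]=?,scc[5]=?,scc[6]=?,scc[7]=?,scc[8]=?)
step 2: low=(low[0]=0,low[1]=2,low[2]=?,low[3]=3,low[4]=?,low[5]=4,low[6]=1,low[7]=?,low[8]=?); scc=(scc[0]=?,scc[1]=0,scc[2]=?,scc[3]=?,scc[4]=?,scc[5]=1,scc[6]=?,scc[7]=?,scc[8]=?)
step 3: low=(low[0]=0,low[1]=2,low[2]=?,low[3]=1,low[4]=6,low[5]=4,low[6]=1,low[7]=0,low[8]=?); scc=(scc[0]=?,scc[1]=0,scc[2]=?,scc[3]=?,scc[4]=2,scc[5]=1,scc[6]=?,scc[7]=?,scc[8]=?)
step 4: low=(low[0]=0,low[1]=2,low[2]=?,low[3]=1,low[4]=6,low[5]=4,low[6]=1,low[7]=0,low[8]=3); scc=(scc[0]=?,scc[1]=0,scc[2]=?,scc[3]=?,scc[4]=2,scc[5]=1,scc[6]=?,scc[7]=?,scc[8]=?)
step 5: low=(low[0]=0,low[1]=2,low[2]=?,low[3]=1,low[4]=6,low[5]=4,low[6]=1,low[7]=0,low[8]=3); scc=(scc[0]=?,scc[1]=0,scc[2]=?,scc[3]=?,scc[4]=2,scc[5]=1,scc[6]=?,scc[7]=?,scc[8]=?)
step 6: low=(low[0]=0,low[1]=2,low[2]=?,low[3]=0,low[4]=6,low[5]=4,low[6]=1,low[7]=0,low[8]=3); scc=(scc[0]=?,scc[1]=0,scc[2]=?,scc[3]=?,scc[4]=2,scc[5]=1,scc[6]=?,scc[7]=?,scc[8]=?)
step 7: low=(low[0]=0,low[1]=2,low[2]=?,low[3]=0,low[4]=6,low[5]=4,low[6]=0,low[7]=0,low[8]=3); scc=(scc[0]=?,scc[1]=0,scc[2]=?,scc[3]=?,scc[4]=2,scc[5]=1,scc[6]=?,scc[7]=?,scc[8]=?)
step 8: low=(low[0]=0,low[1]=2,low[2]=?,low[3]=0,low[4]=6,low[5]=4,low[6]=0,low[7]=0,low[8]=3); scc=(scc[0]=3,scc[1]=0,scc[2]=?,scc[3]=3,scc[4]=2,scc[5]=1,scc[6]=3,scc[7]=3,scc[8]=3)
step 9: low=(low[0]=0,low[1]=2,low[2]=8,low[3]=0,low[4]=6,low[5]=4,low[6]=0,low[7]=0,low[8]=3); scc=(scc[0]=3,scc[1]=0,scc[2]=4,scc[3]=3,scc[4]=2,scc[5]=1,scc[6]=3,scc[7]=3,scc[8]=3)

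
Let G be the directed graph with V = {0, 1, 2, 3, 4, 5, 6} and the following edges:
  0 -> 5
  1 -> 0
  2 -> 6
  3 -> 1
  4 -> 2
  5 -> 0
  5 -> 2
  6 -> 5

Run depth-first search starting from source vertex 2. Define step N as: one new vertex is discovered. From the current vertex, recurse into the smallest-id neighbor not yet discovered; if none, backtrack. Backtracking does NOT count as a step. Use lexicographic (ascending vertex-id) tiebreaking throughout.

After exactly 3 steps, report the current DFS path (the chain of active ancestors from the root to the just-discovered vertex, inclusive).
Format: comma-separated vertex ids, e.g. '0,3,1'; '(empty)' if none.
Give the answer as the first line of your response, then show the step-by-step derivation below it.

2,6,5

step 1: discover 2; path=2; order=2
step 2: discover 6; path=2>6; order=2,6
step 3: discover 5; path=2>6>5; order=2,6,5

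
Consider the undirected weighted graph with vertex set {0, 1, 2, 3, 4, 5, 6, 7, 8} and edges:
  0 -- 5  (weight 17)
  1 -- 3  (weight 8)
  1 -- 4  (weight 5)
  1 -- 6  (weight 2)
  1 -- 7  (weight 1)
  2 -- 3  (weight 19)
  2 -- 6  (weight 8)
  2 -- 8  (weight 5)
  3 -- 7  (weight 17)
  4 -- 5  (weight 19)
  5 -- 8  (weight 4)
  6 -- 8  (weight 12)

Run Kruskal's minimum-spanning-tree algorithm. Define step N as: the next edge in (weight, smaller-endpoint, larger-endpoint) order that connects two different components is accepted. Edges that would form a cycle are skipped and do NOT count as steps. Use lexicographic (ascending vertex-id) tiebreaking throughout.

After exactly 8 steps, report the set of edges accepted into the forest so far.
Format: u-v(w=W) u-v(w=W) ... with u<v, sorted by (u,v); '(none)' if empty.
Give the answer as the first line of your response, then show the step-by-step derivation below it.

0-5(w=17) 1-3(w=8) 1-4(w=5) 1-6(w=2) 1-7(w=1) 2-6(w=8) 2-8(w=5) 5-8(w=4)

step 1: add edge 1-7 (w=1); MST = {1-7(w=1)}
step 2: add edge 1-6 (w=2); MST = {1-6(w=2) 1-7(w=1)}
step 3: add edge 5-8 (w=4); MST = {1-6(w=2) 1-7(w=1) 5-8(w=4)}
step 4: add edge 1-4 (w=5); MST = {1-4(w=5) 1-6(w=2) 1-7(w=1) 5-8(w=4)}
step 5: add edge 2-8 (w=5); MST = {1-4(w=5) 1-6(w=2) 1-7(w=1) 2-8(w=5) 5-8(w=4)}
step 6: add edge 1-3 (w=8); MST = {1-3(w=8) 1-4(w=5) 1-6(w=2) 1-7(w=1) 2-8(w=5) 5-8(w=4)}
step 7: add edge 2-6 (w=8); MST = {1-3(w=8) 1-4(w=5) 1-6(w=2) 1-7(w=1) 2-6(w=8) 2-8(w=5) 5-8(w=4)}
step 8: add edge 0-5 (w=17); MST = {0-5(w=17) 1-3(w=8) 1-4(w=5) 1-6(w=2) 1-7(w=1) 2-6(w=8) 2-8(w=5) 5-8(w=4)}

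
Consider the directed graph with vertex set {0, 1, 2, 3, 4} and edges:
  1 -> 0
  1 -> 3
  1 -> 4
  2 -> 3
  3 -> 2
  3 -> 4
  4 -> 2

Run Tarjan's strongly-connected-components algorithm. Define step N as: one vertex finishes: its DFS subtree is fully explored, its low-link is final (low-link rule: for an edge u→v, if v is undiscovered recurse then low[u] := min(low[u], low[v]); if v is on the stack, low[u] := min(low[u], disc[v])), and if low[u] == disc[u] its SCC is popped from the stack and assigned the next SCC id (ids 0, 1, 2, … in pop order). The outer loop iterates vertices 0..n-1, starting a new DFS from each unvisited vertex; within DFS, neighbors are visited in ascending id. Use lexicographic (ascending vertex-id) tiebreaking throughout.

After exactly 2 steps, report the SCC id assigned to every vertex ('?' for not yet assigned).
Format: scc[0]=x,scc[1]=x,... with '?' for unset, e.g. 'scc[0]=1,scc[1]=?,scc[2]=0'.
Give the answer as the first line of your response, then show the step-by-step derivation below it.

scc[0]=0,scc[1]=?,scc[2]=?,scc[3]=?,scc[4]=?

step 1: low=(low[0]=0,low[1]=?,low[2]=?,low[3]=?,low[4]=?); scc=(scc[0]=0,scc[1]=?,scc[2]=?,scc[3]=?,scc[4]=?)
step 2: low=(low[0]=0,low[1]=1,low[2]=2,low[3]=2,low[4]=?); scc=(scc[0]=0,scc[1]=?,scc[2]=?,scc[3]=?,scc[4]=?)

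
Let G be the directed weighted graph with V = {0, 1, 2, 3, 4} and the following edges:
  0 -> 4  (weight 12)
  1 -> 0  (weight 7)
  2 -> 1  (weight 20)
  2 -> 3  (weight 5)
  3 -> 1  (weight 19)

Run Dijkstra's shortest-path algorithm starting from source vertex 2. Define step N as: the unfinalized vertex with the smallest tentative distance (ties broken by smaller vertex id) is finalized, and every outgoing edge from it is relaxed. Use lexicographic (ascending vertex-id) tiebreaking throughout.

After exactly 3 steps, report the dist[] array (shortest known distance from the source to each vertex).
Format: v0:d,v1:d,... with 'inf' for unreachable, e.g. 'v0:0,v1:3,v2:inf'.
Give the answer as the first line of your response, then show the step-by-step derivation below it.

v0:27,v1:20,v2:0,v3:5,v4:inf

step 1: dist = v0:inf,v1:20,v2:0,v3:5,v4:inf
step 2: dist = v0:inf,v1:20,v2:0,v3:5,v4:inf
step 3: dist = v0:27,v1:20,v2:0,v3:5,v4:inf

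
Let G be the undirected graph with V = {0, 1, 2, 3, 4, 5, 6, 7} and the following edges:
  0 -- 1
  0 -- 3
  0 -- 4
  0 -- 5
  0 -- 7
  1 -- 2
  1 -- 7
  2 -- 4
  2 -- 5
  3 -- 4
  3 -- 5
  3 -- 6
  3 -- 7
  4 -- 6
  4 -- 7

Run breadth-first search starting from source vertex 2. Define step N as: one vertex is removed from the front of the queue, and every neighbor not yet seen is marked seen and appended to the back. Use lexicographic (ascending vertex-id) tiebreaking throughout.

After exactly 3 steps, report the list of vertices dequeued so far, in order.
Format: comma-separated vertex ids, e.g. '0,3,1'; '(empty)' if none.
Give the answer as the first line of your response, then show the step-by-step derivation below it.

2,1,4

step 1: dequeue 2; queue=[1,4,5]; order=2
step 2: dequeue 1; queue=[4,5,0,7]; order=2,1
step 3: dequeue 4; queue=[5,0,7,3,6]; order=2,1,4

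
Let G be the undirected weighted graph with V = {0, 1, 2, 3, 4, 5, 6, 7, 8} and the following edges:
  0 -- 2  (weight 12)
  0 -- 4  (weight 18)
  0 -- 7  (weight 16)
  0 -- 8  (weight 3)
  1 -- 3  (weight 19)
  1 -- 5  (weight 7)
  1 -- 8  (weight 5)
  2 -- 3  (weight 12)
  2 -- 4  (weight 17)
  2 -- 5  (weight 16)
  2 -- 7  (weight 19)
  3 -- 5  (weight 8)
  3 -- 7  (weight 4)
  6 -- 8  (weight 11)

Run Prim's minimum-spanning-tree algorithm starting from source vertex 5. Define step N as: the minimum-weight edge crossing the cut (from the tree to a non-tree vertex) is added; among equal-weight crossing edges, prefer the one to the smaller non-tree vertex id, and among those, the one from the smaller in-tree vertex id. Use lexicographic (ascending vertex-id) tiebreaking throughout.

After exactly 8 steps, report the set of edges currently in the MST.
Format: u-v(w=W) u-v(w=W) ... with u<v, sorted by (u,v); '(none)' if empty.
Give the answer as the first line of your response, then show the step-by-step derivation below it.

0-2(w=12) 0-8(w=3) 1-5(w=7) 1-8(w=5) 2-4(w=17) 3-5(w=8) 3-7(w=4) 6-8(w=11)

step 1: add edge 1-5 (w=7); MST = {1-5(w=7)}
step 2: add edge 1-8 (w=5); MST = {1-5(w=7) 1-8(w=5)}
step 3: add edge 0-8 (w=3); MST = {0-8(w=3) 1-5(w=7) 1-8(w=5)}
step 4: add edge 3-5 (w=8); MST = {0-8(w=3) 1-5(w=7) 1-8(w=5) 3-5(w=8)}
step 5: add edge 3-7 (w=4); MST = {0-8(w=3) 1-5(w=7) 1-8(w=5) 3-5(w=8) 3-7(w=4)}
step 6: add edge 6-8 (w=11); MST = {0-8(w=3) 1-5(w=7) 1-8(w=5) 3-5(w=8) 3-7(w=4) 6-8(w=11)}
step 7: add edge 0-2 (w=12); MST = {0-2(w=12) 0-8(w=3) 1-5(w=7) 1-8(w=5) 3-5(w=8) 3-7(w=4) 6-8(w=11)}
step 8: add edge 2-4 (w=17); MST = {0-2(w=12) 0-8(w=3) 1-5(w=7) 1-8(w=5) 2-4(w=17) 3-5(w=8) 3-7(w=4) 6-8(w=11)}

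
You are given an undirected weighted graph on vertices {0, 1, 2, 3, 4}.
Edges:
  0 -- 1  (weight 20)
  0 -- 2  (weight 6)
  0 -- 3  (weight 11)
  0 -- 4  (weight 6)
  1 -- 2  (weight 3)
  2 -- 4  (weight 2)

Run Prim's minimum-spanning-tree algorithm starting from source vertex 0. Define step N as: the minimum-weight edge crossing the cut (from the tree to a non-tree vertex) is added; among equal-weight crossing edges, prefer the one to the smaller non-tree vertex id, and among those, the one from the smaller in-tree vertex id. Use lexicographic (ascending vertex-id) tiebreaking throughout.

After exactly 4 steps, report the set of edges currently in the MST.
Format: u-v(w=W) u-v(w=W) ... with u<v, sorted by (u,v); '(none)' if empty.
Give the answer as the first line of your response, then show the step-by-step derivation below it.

0-2(w=6) 0-3(w=11) 1-2(w=3) 2-4(w=2)

step 1: add edge 0-2 (w=6); MST = {0-2(w=6)}
step 2: add edge 2-4 (w=2); MST = {0-2(w=6) 2-4(w=2)}
step 3: add edge 1-2 (w=3); MST = {0-2(w=6) 1-2(w=3) 2-4(w=2)}
step 4: add edge 0-3 (w=11); MST = {0-2(w=6) 0-3(w=11) 1-2(w=3) 2-4(w=2)}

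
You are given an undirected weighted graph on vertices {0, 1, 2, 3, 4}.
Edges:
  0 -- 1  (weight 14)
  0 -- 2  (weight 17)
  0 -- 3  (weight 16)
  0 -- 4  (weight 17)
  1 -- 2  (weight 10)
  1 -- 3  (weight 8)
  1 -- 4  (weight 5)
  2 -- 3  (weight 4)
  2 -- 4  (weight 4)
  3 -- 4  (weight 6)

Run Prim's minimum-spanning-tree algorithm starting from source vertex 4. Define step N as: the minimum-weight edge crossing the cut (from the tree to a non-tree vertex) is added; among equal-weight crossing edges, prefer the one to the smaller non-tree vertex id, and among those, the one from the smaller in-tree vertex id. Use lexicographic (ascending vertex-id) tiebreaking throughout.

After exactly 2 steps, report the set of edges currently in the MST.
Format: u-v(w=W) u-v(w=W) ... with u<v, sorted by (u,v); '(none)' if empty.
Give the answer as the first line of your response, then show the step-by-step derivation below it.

2-3(w=4) 2-4(w=4)

step 1: add edge 2-4 (w=4); MST = {2-4(w=4)}
step 2: add edge 2-3 (w=4); MST = {2-3(w=4) 2-4(w=4)}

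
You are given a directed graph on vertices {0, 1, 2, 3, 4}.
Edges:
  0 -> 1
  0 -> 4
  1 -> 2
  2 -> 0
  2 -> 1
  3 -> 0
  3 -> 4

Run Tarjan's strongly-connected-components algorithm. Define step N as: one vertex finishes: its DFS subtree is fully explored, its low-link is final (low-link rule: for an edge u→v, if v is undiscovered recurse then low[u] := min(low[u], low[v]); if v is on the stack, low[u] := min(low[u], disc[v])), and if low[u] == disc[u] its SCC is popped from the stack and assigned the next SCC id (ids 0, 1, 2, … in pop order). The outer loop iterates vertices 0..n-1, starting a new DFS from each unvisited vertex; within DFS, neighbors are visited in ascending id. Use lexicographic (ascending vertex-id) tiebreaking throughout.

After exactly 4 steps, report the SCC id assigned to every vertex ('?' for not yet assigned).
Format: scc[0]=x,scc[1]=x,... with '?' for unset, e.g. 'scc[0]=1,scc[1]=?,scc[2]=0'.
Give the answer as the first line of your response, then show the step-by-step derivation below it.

scc[0]=1,scc[1]=1,scc[2]=1,scc[3]=?,scc[4]=0

step 1: low=(low[0]=0,low[1]=1,low[2]=0,low[3]=?,low[4]=?); scc=(scc[0]=?,scc[1]=?,scc[2]=?,scc[3]=?,scc[4]=?)
step 2: low=(low[0]=0,low[1]=0,low[2]=0,low[3]=?,low[4]=?); scc=(scc[0]=?,scc[1]=?,scc[2]=?,scc[3]=?,scc[4]=?)
step 3: low=(low[0]=0,low[1]=0,low[2]=0,low[3]=?,low[4]=3); scc=(scc[0]=?,scc[1]=?,scc[2]=?,scc[3]=?,scc[4]=0)
step 4: low=(low[0]=0,low[1]=0,low[2]=0,low[3]=?,low[4]=3); scc=(scc[0]=1,scc[1]=1,scc[2]=1,scc[3]=?,scc[4]=0)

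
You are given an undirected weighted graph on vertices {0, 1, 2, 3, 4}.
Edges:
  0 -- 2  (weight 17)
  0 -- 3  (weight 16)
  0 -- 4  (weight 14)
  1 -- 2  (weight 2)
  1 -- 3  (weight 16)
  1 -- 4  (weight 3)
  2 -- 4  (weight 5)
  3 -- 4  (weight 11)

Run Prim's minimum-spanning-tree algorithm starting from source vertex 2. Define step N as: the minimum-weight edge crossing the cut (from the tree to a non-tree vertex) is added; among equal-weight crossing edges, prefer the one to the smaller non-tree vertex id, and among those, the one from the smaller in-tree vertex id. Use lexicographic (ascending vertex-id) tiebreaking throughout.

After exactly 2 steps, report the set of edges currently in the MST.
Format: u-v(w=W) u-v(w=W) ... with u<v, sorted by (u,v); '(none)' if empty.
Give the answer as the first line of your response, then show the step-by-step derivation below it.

1-2(w=2) 1-4(w=3)

step 1: add edge 1-2 (w=2); MST = {1-2(w=2)}
step 2: add edge 1-4 (w=3); MST = {1-2(w=2) 1-4(w=3)}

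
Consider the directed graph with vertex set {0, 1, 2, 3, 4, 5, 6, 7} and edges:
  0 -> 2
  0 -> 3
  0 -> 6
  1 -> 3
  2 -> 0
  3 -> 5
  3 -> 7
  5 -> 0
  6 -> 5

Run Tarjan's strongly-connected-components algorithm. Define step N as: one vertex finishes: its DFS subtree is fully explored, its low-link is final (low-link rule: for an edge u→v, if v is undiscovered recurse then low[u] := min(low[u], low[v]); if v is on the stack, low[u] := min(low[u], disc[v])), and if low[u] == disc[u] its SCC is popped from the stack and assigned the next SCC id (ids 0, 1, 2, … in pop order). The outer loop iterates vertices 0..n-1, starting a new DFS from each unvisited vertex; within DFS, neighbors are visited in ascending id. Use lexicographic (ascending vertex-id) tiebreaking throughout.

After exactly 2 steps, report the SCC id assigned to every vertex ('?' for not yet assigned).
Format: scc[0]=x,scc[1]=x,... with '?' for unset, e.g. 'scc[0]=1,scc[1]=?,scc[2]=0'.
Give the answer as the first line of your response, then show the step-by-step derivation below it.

scc[0]=?,scc[1]=?,scc[2]=?,scc[3]=?,scc[4]=?,scc[5]=?,scc[6]=?,scc[7]=?

step 1: low=(low[0]=0,low[1]=?,low[2]=0,low[3]=?,low[4]=?,low[5]=?,low[6]=?,low[7]=?); scc=(scc[0]=?,scc[1]=?,scc[2]=?,scc[3]=?,scc[4]=?,scc[5]=?,scc[6]=?,scc[7]=?)
step 2: low=(low[0]=0,low[1]=?,low[2]=0,low[3]=2,low[4]=?,low[5]=0,low[6]=?,low[7]=?); scc=(scc[0]=?,scc[1]=?,scc[2]=?,scc[3]=?,scc[4]=?,scc[5]=?,scc[6]=?,scc[7]=?)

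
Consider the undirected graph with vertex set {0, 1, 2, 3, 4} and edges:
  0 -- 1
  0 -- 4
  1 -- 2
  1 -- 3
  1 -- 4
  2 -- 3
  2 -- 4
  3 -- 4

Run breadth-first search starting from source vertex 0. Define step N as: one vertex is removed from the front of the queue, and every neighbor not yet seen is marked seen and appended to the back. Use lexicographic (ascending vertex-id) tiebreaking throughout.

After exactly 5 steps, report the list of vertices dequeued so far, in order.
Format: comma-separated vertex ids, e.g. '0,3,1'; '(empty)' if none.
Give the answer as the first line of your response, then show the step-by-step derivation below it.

0,1,4,2,3

step 1: dequeue 0; queue=[1,4]; order=0
step 2: dequeue 1; queue=[4,2,3]; order=0,1
step 3: dequeue 4; queue=[2,3]; order=0,1,4
step 4: dequeue 2; queue=[3]; order=0,1,4,2
step 5: dequeue 3; queue=[(empty)]; order=0,1,4,2,3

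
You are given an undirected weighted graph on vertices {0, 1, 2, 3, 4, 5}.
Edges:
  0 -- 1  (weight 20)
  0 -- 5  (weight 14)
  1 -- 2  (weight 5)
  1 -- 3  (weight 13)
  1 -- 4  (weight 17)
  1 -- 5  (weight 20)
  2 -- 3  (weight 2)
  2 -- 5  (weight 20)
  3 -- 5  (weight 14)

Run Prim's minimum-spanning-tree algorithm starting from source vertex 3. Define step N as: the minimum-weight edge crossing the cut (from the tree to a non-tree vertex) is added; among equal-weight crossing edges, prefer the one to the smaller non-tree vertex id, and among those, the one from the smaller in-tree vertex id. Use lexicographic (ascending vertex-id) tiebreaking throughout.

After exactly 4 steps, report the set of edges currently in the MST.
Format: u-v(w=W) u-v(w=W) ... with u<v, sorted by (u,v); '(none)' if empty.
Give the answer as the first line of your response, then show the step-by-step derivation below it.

0-5(w=14) 1-2(w=5) 2-3(w=2) 3-5(w=14)

step 1: add edge 2-3 (w=2); MST = {2-3(w=2)}
step 2: add edge 1-2 (w=5); MST = {1-2(w=5) 2-3(w=2)}
step 3: add edge 3-5 (w=14); MST = {1-2(w=5) 2-3(w=2) 3-5(w=14)}
step 4: add edge 0-5 (w=14); MST = {0-5(w=14) 1-2(w=5) 2-3(w=2) 3-5(w=14)}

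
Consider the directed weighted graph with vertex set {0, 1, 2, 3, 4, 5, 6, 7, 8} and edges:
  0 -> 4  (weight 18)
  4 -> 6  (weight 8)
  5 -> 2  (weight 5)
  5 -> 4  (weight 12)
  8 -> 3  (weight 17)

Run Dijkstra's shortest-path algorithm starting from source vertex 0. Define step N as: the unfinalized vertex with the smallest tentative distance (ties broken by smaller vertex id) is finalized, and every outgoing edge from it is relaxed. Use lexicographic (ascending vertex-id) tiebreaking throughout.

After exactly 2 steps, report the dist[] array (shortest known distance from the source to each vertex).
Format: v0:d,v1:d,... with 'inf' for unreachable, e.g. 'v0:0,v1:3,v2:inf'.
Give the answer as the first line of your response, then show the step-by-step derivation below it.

v0:0,v1:inf,v2:inf,v3:inf,v4:18,v5:inf,v6:26,v7:inf,v8:inf

step 1: dist = v0:0,v1:inf,v2:inf,v3:inf,v4:18,v5:inf,v6:inf,v7:inf,v8:inf
step 2: dist = v0:0,v1:inf,v2:inf,v3:inf,v4:18,v5:inf,v6:26,v7:inf,v8:inf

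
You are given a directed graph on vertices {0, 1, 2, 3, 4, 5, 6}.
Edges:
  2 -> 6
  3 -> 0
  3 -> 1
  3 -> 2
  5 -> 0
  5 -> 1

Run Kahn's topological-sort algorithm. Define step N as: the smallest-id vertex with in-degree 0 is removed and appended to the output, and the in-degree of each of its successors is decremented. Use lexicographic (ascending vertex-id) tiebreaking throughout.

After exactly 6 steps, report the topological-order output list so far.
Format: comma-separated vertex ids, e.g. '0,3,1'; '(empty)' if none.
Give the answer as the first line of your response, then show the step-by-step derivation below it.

3,2,4,5,0,1

step 1: output 3; order=[3]; indeg=(1,1,0,0,0,0,1)
step 2: output 2; order=[3,2]; indeg=(1,1,0,0,0,0,0)
step 3: output 4; order=[3,2,4]; indeg=(1,1,0,0,0,0,0)
step 4: output 5; order=[3,2,4,5]; indeg=(0,0,0,0,0,0,0)
step 5: output 0; order=[3,2,4,5,0]; indeg=(0,0,0,0,0,0,0)
step 6: output 1; order=[3,2,4,5,0,1]; indeg=(0,0,0,0,0,0,0)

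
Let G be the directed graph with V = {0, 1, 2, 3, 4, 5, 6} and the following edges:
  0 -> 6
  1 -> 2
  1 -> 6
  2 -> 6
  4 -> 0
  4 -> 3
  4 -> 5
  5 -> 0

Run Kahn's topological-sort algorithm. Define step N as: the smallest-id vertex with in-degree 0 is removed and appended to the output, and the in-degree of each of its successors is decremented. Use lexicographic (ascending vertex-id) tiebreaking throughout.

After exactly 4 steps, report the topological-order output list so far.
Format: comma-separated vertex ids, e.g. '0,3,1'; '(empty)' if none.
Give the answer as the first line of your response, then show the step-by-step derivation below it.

1,2,4,3

step 1: output 1; order=[1]; indeg=(2,0,0,1,0,1,2)
step 2: output 2; order=[1,2]; indeg=(2,0,0,1,0,1,1)
step 3: output 4; order=[1,2,4]; indeg=(1,0,0,0,0,0,1)
step 4: output 3; order=[1,2,4,3]; indeg=(1,0,0,0,0,0,1)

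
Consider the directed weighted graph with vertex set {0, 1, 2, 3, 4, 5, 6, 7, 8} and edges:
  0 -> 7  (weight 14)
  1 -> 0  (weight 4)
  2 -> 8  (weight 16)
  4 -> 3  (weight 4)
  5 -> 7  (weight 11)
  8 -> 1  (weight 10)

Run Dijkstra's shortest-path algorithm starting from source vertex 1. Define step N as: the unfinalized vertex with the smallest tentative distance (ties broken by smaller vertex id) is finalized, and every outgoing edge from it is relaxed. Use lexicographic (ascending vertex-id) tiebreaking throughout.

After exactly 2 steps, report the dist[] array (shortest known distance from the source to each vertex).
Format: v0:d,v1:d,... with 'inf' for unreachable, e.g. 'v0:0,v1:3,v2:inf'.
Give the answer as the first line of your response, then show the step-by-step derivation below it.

v0:4,v1:0,v2:inf,v3:inf,v4:inf,v5:inf,v6:inf,v7:18,v8:inf

step 1: dist = v0:4,v1:0,v2:inf,v3:inf,v4:inf,v5:inf,v6:inf,v7:inf,v8:inf
step 2: dist = v0:4,v1:0,v2:inf,v3:inf,v4:inf,v5:inf,v6:inf,v7:18,v8:inf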